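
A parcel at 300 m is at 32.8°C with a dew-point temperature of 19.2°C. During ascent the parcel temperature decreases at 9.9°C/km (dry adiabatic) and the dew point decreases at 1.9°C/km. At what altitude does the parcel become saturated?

2000 m

T and T_d converge at 9.9 − 1.9 = 8°C per km
Height above start = (32.8 − 19.2) / 8 = 1.7 km
LCL altitude = 300 m + 1700 m = 2000 m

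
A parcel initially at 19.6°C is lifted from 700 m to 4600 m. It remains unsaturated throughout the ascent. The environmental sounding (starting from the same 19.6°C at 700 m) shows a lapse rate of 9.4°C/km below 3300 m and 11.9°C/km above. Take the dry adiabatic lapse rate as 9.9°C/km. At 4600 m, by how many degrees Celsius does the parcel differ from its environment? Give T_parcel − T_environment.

+1.3°C (parcel warmer than environment)

Parcel:
  700–4600 m, dry: Δz = 3.9 km ⇒ ΔT = -38.61°C; T = -19.01°C
Environment:
  700–3300 m, environment, lower layer: Δz = 2.6 km ⇒ ΔT = -24.44°C; T = -4.84°C
  3300–4600 m, environment, upper layer: Δz = 1.3 km ⇒ ΔT = -15.47°C; T = -20.31°C
T_parcel − T_env = -19.01 − (-20.31) = +1.3°C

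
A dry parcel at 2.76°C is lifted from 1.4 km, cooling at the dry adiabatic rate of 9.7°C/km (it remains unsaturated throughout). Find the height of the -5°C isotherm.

2.2 km

Height above start = (2.76 − (-5)) / 9.7 = 0.8 km
Altitude = 1400 m + 800 m = 2200 m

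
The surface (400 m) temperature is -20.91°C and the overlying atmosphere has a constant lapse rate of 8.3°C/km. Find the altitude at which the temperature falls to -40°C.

Height above start = (-20.91 − (-40)) / 8.3 = 2.3 km
Altitude = 400 m + 2300 m = 2700 m

2700 m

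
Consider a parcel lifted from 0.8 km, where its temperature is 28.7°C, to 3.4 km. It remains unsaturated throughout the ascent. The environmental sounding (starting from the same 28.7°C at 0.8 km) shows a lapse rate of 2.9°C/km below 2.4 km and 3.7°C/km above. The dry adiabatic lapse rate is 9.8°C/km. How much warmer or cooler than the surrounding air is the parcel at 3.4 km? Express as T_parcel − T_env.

-17.14°C (parcel cooler than environment)

Parcel:
  Dry to 3400 m: -9.8 × 2.6 km = -25.48°C, so T = 3.22°C.
Environment:
  Environment, lower layer to 2400 m: -2.9 × 1.6 km = -4.64°C, so T = 24.06°C.
  Environment, upper layer to 3400 m: -3.7 × 1 km = -3.7°C, so T = 20.36°C.
T_parcel − T_env = 3.22 − 20.36 = -17.14°C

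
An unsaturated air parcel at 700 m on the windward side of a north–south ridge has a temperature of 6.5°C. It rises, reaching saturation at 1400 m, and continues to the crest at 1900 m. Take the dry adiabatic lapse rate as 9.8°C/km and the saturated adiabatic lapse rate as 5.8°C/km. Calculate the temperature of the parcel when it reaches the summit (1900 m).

-3.26°C

From 700 m to 1400 m (dry): cools by 9.8 × 0.7 = 6.86°C, giving -0.36°C.
From 1400 m to 1900 m (saturated): cools by 5.8 × 0.5 = 2.9°C, giving -3.26°C.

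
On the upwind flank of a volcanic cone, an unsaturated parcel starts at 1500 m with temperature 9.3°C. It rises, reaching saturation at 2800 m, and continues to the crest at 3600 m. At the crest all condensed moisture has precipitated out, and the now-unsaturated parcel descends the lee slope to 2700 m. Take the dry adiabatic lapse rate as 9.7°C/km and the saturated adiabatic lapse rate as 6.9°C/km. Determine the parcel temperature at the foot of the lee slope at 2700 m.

Dry to 2800 m: -9.7 × 1.3 km = -12.61°C, so T = -3.31°C.
Saturated to 3600 m: -6.9 × 0.8 km = -5.52°C, so T = -8.83°C.
Dry descent to 2700 m: +9.7 × 0.9 km = +8.73°C, so T = -0.1°C.

-0.1°C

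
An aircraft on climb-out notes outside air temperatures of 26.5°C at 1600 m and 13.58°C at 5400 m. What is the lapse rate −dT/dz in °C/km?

Γ = −ΔT/Δz = (26.5 − 13.58) / (5400 − 1600) m
  = 12.92°C / 3.8 km = 3.4°C/km

3.4°C/km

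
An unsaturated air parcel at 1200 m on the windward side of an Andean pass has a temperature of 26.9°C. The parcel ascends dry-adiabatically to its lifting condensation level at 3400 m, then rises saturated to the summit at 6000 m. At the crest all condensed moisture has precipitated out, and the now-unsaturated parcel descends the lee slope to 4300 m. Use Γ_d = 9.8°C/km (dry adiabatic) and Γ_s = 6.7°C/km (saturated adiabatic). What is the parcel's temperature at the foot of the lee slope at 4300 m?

4.58°C

1200 → 3400 m (dry, 9.8°C/km): ΔT = -9.8 × 2.2 = -21.56°C → T = 5.34°C
3400 → 6000 m (saturated, 6.7°C/km): ΔT = -6.7 × 2.6 = -17.42°C → T = -12.08°C
6000 → 4300 m (dry descent, 9.8°C/km): ΔT = +9.8 × 1.7 = +16.66°C → T = 4.58°C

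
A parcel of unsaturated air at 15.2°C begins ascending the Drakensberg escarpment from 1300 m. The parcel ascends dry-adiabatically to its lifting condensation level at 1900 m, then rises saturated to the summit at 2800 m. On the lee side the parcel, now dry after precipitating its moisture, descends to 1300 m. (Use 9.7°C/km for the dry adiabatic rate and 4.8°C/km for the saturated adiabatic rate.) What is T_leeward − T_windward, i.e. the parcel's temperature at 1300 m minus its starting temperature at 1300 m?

From 1300 m to 1900 m (dry): cools by 9.7 × 0.6 = 5.82°C, giving 9.38°C.
From 1900 m to 2800 m (saturated): cools by 4.8 × 0.9 = 4.32°C, giving 5.06°C.
From 2800 m to 1300 m (dry descent): warms by 9.7 × 1.5 = 14.55°C, giving 19.61°C.
Net change vs windward start: 19.61 − 15.2 = +4.41°C

+4.41°C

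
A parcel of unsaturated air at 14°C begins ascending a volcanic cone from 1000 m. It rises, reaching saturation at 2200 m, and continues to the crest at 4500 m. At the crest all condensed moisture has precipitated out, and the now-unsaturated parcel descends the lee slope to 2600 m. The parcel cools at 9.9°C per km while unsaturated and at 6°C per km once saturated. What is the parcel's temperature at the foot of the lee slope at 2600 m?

7.13°C

From 1000 m to 2200 m (dry): cools by 9.9 × 1.2 = 11.88°C, giving 2.12°C.
From 2200 m to 4500 m (saturated): cools by 6 × 2.3 = 13.8°C, giving -11.68°C.
From 4500 m to 2600 m (dry descent): warms by 9.9 × 1.9 = 18.81°C, giving 7.13°C.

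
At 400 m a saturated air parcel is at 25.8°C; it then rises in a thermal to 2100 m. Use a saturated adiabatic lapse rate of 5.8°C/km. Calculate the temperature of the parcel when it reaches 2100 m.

From 400 m to 2100 m (saturated adiabatic): cools by 5.8 × 1.7 = 9.86°C, giving 15.94°C.

15.94°C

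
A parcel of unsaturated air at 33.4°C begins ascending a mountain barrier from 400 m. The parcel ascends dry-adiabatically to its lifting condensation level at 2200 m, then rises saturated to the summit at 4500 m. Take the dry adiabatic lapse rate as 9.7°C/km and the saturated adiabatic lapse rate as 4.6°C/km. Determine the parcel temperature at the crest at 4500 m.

5.36°C

Dry to 2200 m: -9.7 × 1.8 km = -17.46°C, so T = 15.94°C.
Saturated to 4500 m: -4.6 × 2.3 km = -10.58°C, so T = 5.36°C.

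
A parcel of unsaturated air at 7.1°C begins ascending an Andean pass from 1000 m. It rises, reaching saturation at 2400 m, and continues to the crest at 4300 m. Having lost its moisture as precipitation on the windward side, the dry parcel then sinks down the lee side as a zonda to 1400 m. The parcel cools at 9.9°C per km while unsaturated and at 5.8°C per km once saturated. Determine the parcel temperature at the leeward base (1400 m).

10.93°C

1000 → 2400 m (dry, 9.9°C/km): ΔT = -9.9 × 1.4 = -13.86°C → T = -6.76°C
2400 → 4300 m (saturated, 5.8°C/km): ΔT = -5.8 × 1.9 = -11.02°C → T = -17.78°C
4300 → 1400 m (dry descent, 9.9°C/km): ΔT = +9.9 × 2.9 = +28.71°C → T = 10.93°C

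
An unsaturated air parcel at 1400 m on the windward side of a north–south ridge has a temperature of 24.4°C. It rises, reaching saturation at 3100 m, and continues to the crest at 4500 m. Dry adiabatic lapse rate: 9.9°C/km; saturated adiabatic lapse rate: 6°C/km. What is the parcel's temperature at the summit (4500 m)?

1400–3100 m, dry: Δz = 1.7 km ⇒ ΔT = -16.83°C; T = 7.57°C
3100–4500 m, saturated: Δz = 1.4 km ⇒ ΔT = -8.4°C; T = -0.83°C

-0.83°C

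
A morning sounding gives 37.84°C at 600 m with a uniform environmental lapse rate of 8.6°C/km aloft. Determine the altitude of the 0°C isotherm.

5000 m

Height above start = (37.84 − 0) / 8.6 = 4.4 km
Altitude = 600 m + 4400 m = 5000 m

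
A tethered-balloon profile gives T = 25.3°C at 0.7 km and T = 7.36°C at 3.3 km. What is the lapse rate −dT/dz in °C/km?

6.9°C/km

Γ = −ΔT/Δz = (25.3 − 7.36) / (3300 − 700) m
  = 17.94°C / 2.6 km = 6.9°C/km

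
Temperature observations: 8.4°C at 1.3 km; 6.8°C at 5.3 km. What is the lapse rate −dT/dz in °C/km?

0.4°C/km

Γ = −ΔT/Δz = (8.4 − 6.8) / (5300 − 1300) m
  = 1.6°C / 4 km = 0.4°C/km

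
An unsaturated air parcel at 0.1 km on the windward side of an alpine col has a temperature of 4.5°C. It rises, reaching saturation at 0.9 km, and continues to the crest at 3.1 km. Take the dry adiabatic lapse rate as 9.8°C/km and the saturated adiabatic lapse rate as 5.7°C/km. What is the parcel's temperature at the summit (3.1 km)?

From 100 m to 900 m (dry): cools by 9.8 × 0.8 = 7.84°C, giving -3.34°C.
From 900 m to 3100 m (saturated): cools by 5.7 × 2.2 = 12.54°C, giving -15.88°C.

-15.88°C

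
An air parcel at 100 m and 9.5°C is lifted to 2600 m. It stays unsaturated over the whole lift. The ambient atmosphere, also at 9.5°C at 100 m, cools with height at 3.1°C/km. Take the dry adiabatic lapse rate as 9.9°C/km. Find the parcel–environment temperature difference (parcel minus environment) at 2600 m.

-17°C (parcel cooler than environment)

Parcel:
  From 100 m to 2600 m (dry): cools by 9.9 × 2.5 = 24.75°C, giving -15.25°C.
Environment:
  From 100 m to 2600 m (environment): cools by 3.1 × 2.5 = 7.75°C, giving 1.75°C.
T_parcel − T_env = -15.25 − 1.75 = -17°C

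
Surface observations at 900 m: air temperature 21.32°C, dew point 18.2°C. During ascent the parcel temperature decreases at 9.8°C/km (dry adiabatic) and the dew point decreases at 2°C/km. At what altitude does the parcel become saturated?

T and T_d converge at 9.8 − 2 = 7.8°C per km
Height above start = (21.32 − 18.2) / 7.8 = 0.4 km
LCL altitude = 900 m + 400 m = 1300 m

1300 m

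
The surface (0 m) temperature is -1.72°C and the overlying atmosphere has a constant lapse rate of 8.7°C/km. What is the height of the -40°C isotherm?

4400 m

Height above start = (-1.72 − (-40)) / 8.7 = 4.4 km
Altitude = 0 m + 4400 m = 4400 m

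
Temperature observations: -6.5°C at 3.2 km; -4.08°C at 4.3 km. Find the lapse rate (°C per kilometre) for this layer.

Γ = −ΔT/Δz = (-6.5 − (-4.08)) / (4300 − 3200) m
  = -2.42°C / 1.1 km = -2.2°C/km

-2.2°C/km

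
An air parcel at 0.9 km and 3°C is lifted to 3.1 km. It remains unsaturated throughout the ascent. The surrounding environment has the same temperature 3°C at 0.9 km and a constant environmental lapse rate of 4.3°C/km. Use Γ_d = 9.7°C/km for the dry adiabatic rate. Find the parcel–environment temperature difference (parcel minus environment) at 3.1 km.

Parcel:
  900–3100 m, dry: Δz = 2.2 km ⇒ ΔT = -21.34°C; T = -18.34°C
Environment:
  900–3100 m, environment: Δz = 2.2 km ⇒ ΔT = -9.46°C; T = -6.46°C
T_parcel − T_env = -18.34 − (-6.46) = -11.88°C

-11.88°C (parcel cooler than environment)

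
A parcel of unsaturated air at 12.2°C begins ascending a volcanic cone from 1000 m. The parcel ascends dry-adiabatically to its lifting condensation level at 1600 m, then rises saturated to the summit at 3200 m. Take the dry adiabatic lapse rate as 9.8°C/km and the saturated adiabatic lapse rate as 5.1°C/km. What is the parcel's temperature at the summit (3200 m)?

-1.84°C

1000–1600 m, dry: Δz = 0.6 km ⇒ ΔT = -5.88°C; T = 6.32°C
1600–3200 m, saturated: Δz = 1.6 km ⇒ ΔT = -8.16°C; T = -1.84°C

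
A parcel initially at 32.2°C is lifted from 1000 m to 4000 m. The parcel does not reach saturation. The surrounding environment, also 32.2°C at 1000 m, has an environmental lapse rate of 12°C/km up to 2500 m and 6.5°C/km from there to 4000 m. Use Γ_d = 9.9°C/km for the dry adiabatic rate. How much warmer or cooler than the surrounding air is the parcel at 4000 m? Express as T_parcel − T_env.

-1.95°C (parcel cooler than environment)

Parcel:
  From 1000 m to 4000 m (dry): cools by 9.9 × 3 = 29.7°C, giving 2.5°C.
Environment:
  From 1000 m to 2500 m (environment, lower layer): cools by 12 × 1.5 = 18°C, giving 14.2°C.
  From 2500 m to 4000 m (environment, upper layer): cools by 6.5 × 1.5 = 9.75°C, giving 4.45°C.
T_parcel − T_env = 2.5 − 4.45 = -1.95°C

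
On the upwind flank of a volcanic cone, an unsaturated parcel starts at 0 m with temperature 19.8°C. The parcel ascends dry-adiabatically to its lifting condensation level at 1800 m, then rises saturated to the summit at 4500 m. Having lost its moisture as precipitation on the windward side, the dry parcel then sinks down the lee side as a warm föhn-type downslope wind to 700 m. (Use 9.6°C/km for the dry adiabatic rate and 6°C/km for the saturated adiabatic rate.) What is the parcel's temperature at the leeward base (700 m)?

0–1800 m, dry: Δz = 1.8 km ⇒ ΔT = -17.28°C; T = 2.52°C
1800–4500 m, saturated: Δz = 2.7 km ⇒ ΔT = -16.2°C; T = -13.68°C
4500–700 m, dry descent: Δz = 3.8 km ⇒ ΔT = +36.48°C; T = 22.8°C

22.8°C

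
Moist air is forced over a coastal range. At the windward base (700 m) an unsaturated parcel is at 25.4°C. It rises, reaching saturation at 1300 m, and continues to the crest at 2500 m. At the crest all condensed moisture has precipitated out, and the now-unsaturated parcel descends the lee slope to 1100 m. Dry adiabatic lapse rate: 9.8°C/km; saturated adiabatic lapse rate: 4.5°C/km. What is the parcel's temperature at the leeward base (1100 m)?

Dry to 1300 m: -9.8 × 0.6 km = -5.88°C, so T = 19.52°C.
Saturated to 2500 m: -4.5 × 1.2 km = -5.4°C, so T = 14.12°C.
Dry descent to 1100 m: +9.8 × 1.4 km = +13.72°C, so T = 27.84°C.

27.84°C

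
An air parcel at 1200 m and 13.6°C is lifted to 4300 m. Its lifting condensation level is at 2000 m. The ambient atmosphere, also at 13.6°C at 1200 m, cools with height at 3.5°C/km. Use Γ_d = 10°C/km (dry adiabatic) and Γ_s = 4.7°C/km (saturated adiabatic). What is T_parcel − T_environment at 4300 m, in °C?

Parcel:
  Dry to 2000 m: -10 × 0.8 km = -8°C, so T = 5.6°C.
  Saturated to 4300 m: -4.7 × 2.3 km = -10.81°C, so T = -5.21°C.
Environment:
  Environment to 4300 m: -3.5 × 3.1 km = -10.85°C, so T = 2.75°C.
T_parcel − T_env = -5.21 − 2.75 = -7.96°C

-7.96°C (parcel cooler than environment)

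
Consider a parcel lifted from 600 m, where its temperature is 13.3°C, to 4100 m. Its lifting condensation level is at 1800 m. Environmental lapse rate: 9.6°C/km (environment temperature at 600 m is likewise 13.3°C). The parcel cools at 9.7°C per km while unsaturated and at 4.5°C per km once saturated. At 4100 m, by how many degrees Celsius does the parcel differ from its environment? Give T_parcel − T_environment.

Parcel:
  600 → 1800 m (dry, 9.7°C/km): ΔT = -9.7 × 1.2 = -11.64°C → T = 1.66°C
  1800 → 4100 m (saturated, 4.5°C/km): ΔT = -4.5 × 2.3 = -10.35°C → T = -8.69°C
Environment:
  600 → 4100 m (environment, 9.6°C/km): ΔT = -9.6 × 3.5 = -33.6°C → T = -20.3°C
T_parcel − T_env = -8.69 − (-20.3) = +11.61°C

+11.61°C (parcel warmer than environment)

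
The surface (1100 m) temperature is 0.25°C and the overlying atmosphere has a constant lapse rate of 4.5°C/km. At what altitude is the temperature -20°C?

5600 m

Height above start = (0.25 − (-20)) / 4.5 = 4.5 km
Altitude = 1100 m + 4500 m = 5600 m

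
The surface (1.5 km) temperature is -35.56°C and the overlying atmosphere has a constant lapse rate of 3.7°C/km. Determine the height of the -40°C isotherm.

Height above start = (-35.56 − (-40)) / 3.7 = 1.2 km
Altitude = 1500 m + 1200 m = 2700 m

2.7 km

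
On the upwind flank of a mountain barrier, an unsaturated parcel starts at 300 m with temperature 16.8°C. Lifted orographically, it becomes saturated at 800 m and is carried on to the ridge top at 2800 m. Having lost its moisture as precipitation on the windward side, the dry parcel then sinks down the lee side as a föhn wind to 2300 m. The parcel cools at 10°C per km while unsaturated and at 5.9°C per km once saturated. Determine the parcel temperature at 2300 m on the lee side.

300–800 m, dry: Δz = 0.5 km ⇒ ΔT = -5°C; T = 11.8°C
800–2800 m, saturated: Δz = 2 km ⇒ ΔT = -11.8°C; T = 0°C
2800–2300 m, dry descent: Δz = 0.5 km ⇒ ΔT = +5°C; T = 5°C

5°C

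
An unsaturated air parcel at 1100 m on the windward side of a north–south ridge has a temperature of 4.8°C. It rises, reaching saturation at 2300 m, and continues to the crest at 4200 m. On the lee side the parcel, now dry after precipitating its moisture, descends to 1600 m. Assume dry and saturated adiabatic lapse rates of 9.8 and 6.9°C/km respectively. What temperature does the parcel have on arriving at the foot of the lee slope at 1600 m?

Dry to 2300 m: -9.8 × 1.2 km = -11.76°C, so T = -6.96°C.
Saturated to 4200 m: -6.9 × 1.9 km = -13.11°C, so T = -20.07°C.
Dry descent to 1600 m: +9.8 × 2.6 km = +25.48°C, so T = 5.41°C.

5.41°C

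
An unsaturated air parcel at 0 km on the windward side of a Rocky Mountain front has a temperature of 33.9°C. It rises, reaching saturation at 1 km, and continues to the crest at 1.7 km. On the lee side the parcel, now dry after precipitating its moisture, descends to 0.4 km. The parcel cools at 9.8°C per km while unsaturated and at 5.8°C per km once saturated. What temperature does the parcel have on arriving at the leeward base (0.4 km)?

32.78°C

From 0 m to 1000 m (dry): cools by 9.8 × 1 = 9.8°C, giving 24.1°C.
From 1000 m to 1700 m (saturated): cools by 5.8 × 0.7 = 4.06°C, giving 20.04°C.
From 1700 m to 400 m (dry descent): warms by 9.8 × 1.3 = 12.74°C, giving 32.78°C.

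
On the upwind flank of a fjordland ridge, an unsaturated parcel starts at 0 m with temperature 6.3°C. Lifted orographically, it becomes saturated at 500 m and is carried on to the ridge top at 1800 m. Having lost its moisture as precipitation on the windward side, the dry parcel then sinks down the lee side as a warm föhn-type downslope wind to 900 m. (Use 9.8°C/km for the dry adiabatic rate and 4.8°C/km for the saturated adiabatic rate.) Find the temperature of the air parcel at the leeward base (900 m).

3.98°C

0 → 500 m (dry, 9.8°C/km): ΔT = -9.8 × 0.5 = -4.9°C → T = 1.4°C
500 → 1800 m (saturated, 4.8°C/km): ΔT = -4.8 × 1.3 = -6.24°C → T = -4.84°C
1800 → 900 m (dry descent, 9.8°C/km): ΔT = +9.8 × 0.9 = +8.82°C → T = 3.98°C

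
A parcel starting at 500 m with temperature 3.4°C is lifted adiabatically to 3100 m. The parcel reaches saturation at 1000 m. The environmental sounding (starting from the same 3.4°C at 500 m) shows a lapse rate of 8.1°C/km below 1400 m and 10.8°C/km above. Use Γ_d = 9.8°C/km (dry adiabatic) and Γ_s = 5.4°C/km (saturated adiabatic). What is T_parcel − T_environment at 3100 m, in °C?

Parcel:
  Dry to 1000 m: -9.8 × 0.5 km = -4.9°C, so T = -1.5°C.
  Saturated to 3100 m: -5.4 × 2.1 km = -11.34°C, so T = -12.84°C.
Environment:
  Environment, lower layer to 1400 m: -8.1 × 0.9 km = -7.29°C, so T = -3.89°C.
  Environment, upper layer to 3100 m: -10.8 × 1.7 km = -18.36°C, so T = -22.25°C.
T_parcel − T_env = -12.84 − (-22.25) = +9.41°C

+9.41°C (parcel warmer than environment)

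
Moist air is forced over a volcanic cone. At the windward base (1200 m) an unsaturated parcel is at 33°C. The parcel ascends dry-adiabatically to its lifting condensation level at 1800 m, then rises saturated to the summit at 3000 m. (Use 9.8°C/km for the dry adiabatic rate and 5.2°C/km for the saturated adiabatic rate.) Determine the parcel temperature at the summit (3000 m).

1200–1800 m, dry: Δz = 0.6 km ⇒ ΔT = -5.88°C; T = 27.12°C
1800–3000 m, saturated: Δz = 1.2 km ⇒ ΔT = -6.24°C; T = 20.88°C

20.88°C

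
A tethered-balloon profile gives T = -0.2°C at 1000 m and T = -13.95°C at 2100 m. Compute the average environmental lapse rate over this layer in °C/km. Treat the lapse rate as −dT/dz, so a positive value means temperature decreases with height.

Γ = −ΔT/Δz = (-0.2 − (-13.95)) / (2100 − 1000) m
  = 13.75°C / 1.1 km = 12.5°C/km

12.5°C/km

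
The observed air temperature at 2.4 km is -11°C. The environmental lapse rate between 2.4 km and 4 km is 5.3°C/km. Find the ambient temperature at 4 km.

From 2400 m to 4000 m (environmental): cools by 5.3 × 1.6 = 8.48°C, giving -19.48°C.

-19.48°C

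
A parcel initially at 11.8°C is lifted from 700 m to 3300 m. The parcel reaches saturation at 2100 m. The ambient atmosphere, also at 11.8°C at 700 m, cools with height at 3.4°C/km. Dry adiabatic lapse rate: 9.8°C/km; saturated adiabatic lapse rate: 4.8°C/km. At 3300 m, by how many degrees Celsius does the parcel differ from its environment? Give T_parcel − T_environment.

-10.64°C (parcel cooler than environment)

Parcel:
  Dry to 2100 m: -9.8 × 1.4 km = -13.72°C, so T = -1.92°C.
  Saturated to 3300 m: -4.8 × 1.2 km = -5.76°C, so T = -7.68°C.
Environment:
  Environment to 3300 m: -3.4 × 2.6 km = -8.84°C, so T = 2.96°C.
T_parcel − T_env = -7.68 − 2.96 = -10.64°C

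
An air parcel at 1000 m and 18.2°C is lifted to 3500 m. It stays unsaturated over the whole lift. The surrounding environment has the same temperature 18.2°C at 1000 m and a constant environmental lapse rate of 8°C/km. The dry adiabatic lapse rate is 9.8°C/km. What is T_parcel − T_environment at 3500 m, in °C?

-4.5°C (parcel cooler than environment)

Parcel:
  1000–3500 m, dry: Δz = 2.5 km ⇒ ΔT = -24.5°C; T = -6.3°C
Environment:
  1000–3500 m, environment: Δz = 2.5 km ⇒ ΔT = -20°C; T = -1.8°C
T_parcel − T_env = -6.3 − (-1.8) = -4.5°C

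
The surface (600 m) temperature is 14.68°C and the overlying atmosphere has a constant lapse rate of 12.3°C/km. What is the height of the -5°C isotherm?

Height above start = (14.68 − (-5)) / 12.3 = 1.6 km
Altitude = 600 m + 1600 m = 2200 m

2200 m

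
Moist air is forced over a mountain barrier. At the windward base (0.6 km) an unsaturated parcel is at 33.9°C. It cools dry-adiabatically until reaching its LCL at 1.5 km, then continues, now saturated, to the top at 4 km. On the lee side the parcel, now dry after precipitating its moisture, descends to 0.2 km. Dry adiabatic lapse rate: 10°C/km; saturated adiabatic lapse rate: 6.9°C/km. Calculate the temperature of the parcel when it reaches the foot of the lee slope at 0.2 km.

600 → 1500 m (dry, 10°C/km): ΔT = -10 × 0.9 = -9°C → T = 24.9°C
1500 → 4000 m (saturated, 6.9°C/km): ΔT = -6.9 × 2.5 = -17.25°C → T = 7.65°C
4000 → 200 m (dry descent, 10°C/km): ΔT = +10 × 3.8 = +38°C → T = 45.65°C

45.65°C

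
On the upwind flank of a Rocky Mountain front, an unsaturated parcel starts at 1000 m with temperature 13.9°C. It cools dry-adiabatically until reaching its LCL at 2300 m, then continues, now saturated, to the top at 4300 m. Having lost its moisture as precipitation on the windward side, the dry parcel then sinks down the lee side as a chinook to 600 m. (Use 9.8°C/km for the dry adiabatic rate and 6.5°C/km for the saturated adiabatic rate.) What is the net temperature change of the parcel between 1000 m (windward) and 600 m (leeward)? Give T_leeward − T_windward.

From 1000 m to 2300 m (dry): cools by 9.8 × 1.3 = 12.74°C, giving 1.16°C.
From 2300 m to 4300 m (saturated): cools by 6.5 × 2 = 13°C, giving -11.84°C.
From 4300 m to 600 m (dry descent): warms by 9.8 × 3.7 = 36.26°C, giving 24.42°C.
Net change vs windward start: 24.42 − 13.9 = +10.52°C

+10.52°C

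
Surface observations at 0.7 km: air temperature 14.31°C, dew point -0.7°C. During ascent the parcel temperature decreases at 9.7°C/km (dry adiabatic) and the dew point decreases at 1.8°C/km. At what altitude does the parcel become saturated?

2.6 km

T and T_d converge at 9.7 − 1.8 = 7.9°C per km
Height above start = (14.31 − (-0.7)) / 7.9 = 1.9 km
LCL altitude = 700 m + 1900 m = 2600 m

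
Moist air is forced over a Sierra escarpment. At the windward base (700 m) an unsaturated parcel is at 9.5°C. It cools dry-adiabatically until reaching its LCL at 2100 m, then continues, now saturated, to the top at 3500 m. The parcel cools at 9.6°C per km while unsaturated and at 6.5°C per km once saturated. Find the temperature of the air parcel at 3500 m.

-13.04°C

Dry to 2100 m: -9.6 × 1.4 km = -13.44°C, so T = -3.94°C.
Saturated to 3500 m: -6.5 × 1.4 km = -9.1°C, so T = -13.04°C.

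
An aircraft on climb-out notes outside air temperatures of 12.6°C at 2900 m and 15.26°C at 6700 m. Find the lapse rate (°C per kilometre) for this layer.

Γ = −ΔT/Δz = (12.6 − 15.26) / (6700 − 2900) m
  = -2.66°C / 3.8 km = -0.7°C/km

-0.7°C/km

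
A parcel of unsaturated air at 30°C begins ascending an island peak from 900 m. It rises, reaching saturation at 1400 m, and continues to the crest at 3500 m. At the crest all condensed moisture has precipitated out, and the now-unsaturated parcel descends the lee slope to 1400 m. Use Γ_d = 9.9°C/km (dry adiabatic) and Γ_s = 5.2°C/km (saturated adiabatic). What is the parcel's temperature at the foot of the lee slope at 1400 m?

900–1400 m, dry: Δz = 0.5 km ⇒ ΔT = -4.95°C; T = 25.05°C
1400–3500 m, saturated: Δz = 2.1 km ⇒ ΔT = -10.92°C; T = 14.13°C
3500–1400 m, dry descent: Δz = 2.1 km ⇒ ΔT = +20.79°C; T = 34.92°C

34.92°C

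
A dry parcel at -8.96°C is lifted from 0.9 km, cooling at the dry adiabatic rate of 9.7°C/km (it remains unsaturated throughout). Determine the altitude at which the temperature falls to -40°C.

Height above start = (-8.96 − (-40)) / 9.7 = 3.2 km
Altitude = 900 m + 3200 m = 4100 m

4.1 km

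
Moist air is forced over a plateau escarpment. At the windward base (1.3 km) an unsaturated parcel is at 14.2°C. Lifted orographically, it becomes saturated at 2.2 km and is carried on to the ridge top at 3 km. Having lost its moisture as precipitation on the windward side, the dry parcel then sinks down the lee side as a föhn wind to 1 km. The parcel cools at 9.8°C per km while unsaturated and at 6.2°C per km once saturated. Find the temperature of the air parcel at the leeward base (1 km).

20.02°C

1300 → 2200 m (dry, 9.8°C/km): ΔT = -9.8 × 0.9 = -8.82°C → T = 5.38°C
2200 → 3000 m (saturated, 6.2°C/km): ΔT = -6.2 × 0.8 = -4.96°C → T = 0.42°C
3000 → 1000 m (dry descent, 9.8°C/km): ΔT = +9.8 × 2 = +19.6°C → T = 20.02°C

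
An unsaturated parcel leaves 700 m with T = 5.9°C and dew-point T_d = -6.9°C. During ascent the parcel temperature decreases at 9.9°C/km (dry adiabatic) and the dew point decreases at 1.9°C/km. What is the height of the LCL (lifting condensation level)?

T and T_d converge at 9.9 − 1.9 = 8°C per km
Height above start = (5.9 − (-6.9)) / 8 = 1.6 km
LCL altitude = 700 m + 1600 m = 2300 m

2300 m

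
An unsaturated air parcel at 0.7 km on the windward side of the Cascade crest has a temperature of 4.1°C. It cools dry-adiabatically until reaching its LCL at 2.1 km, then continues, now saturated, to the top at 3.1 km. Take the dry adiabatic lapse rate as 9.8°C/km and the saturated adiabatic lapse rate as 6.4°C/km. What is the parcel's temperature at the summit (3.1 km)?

From 700 m to 2100 m (dry): cools by 9.8 × 1.4 = 13.72°C, giving -9.62°C.
From 2100 m to 3100 m (saturated): cools by 6.4 × 1 = 6.4°C, giving -16.02°C.

-16.02°C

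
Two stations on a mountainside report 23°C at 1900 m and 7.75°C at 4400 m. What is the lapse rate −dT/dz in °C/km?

Γ = −ΔT/Δz = (23 − 7.75) / (4400 − 1900) m
  = 15.25°C / 2.5 km = 6.1°C/km

6.1°C/km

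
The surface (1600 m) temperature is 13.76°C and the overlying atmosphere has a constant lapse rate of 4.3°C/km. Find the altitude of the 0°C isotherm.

4800 m

Height above start = (13.76 − 0) / 4.3 = 3.2 km
Altitude = 1600 m + 3200 m = 4800 m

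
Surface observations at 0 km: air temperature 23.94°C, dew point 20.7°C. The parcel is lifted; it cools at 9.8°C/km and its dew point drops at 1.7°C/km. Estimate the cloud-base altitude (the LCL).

T and T_d converge at 9.8 − 1.7 = 8.1°C per km
Height above start = (23.94 − 20.7) / 8.1 = 0.4 km
LCL altitude = 0 m + 400 m = 400 m

0.4 km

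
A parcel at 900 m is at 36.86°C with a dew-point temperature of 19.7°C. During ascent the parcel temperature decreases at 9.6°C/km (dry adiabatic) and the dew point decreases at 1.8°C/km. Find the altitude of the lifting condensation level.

T and T_d converge at 9.6 − 1.8 = 7.8°C per km
Height above start = (36.86 − 19.7) / 7.8 = 2.2 km
LCL altitude = 900 m + 2200 m = 3100 m

3100 m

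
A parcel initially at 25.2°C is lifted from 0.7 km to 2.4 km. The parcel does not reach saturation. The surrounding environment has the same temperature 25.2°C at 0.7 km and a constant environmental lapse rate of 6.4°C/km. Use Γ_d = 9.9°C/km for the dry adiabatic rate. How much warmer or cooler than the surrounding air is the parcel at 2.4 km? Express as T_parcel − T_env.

-5.95°C (parcel cooler than environment)

Parcel:
  700 → 2400 m (dry, 9.9°C/km): ΔT = -9.9 × 1.7 = -16.83°C → T = 8.37°C
Environment:
  700 → 2400 m (environment, 6.4°C/km): ΔT = -6.4 × 1.7 = -10.88°C → T = 14.32°C
T_parcel − T_env = 8.37 − 14.32 = -5.95°C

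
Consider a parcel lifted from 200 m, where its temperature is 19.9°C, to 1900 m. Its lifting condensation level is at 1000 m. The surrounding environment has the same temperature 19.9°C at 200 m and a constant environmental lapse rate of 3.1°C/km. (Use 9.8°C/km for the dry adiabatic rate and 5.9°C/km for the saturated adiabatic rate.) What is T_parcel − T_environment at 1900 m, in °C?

Parcel:
  Dry to 1000 m: -9.8 × 0.8 km = -7.84°C, so T = 12.06°C.
  Saturated to 1900 m: -5.9 × 0.9 km = -5.31°C, so T = 6.75°C.
Environment:
  Environment to 1900 m: -3.1 × 1.7 km = -5.27°C, so T = 14.63°C.
T_parcel − T_env = 6.75 − 14.63 = -7.88°C

-7.88°C (parcel cooler than environment)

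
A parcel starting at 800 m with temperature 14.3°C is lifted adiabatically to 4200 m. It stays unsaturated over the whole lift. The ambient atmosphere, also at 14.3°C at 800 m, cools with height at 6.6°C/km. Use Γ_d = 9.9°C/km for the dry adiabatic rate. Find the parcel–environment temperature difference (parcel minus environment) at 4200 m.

Parcel:
  800–4200 m, dry: Δz = 3.4 km ⇒ ΔT = -33.66°C; T = -19.36°C
Environment:
  800–4200 m, environment: Δz = 3.4 km ⇒ ΔT = -22.44°C; T = -8.14°C
T_parcel − T_env = -19.36 − (-8.14) = -11.22°C

-11.22°C (parcel cooler than environment)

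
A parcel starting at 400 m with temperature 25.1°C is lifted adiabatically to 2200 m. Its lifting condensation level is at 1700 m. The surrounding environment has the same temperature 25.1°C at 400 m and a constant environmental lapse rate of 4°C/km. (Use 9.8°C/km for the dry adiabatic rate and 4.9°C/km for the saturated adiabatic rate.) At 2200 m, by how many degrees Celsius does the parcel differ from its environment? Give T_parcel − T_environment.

-7.99°C (parcel cooler than environment)

Parcel:
  Dry to 1700 m: -9.8 × 1.3 km = -12.74°C, so T = 12.36°C.
  Saturated to 2200 m: -4.9 × 0.5 km = -2.45°C, so T = 9.91°C.
Environment:
  Environment to 2200 m: -4 × 1.8 km = -7.2°C, so T = 17.9°C.
T_parcel − T_env = 9.91 − 17.9 = -7.99°C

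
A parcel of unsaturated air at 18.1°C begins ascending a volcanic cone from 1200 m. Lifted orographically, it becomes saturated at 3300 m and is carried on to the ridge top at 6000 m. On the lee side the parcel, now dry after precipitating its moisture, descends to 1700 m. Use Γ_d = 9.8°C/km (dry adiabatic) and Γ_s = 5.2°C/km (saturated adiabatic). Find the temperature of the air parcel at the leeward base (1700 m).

From 1200 m to 3300 m (dry): cools by 9.8 × 2.1 = 20.58°C, giving -2.48°C.
From 3300 m to 6000 m (saturated): cools by 5.2 × 2.7 = 14.04°C, giving -16.52°C.
From 6000 m to 1700 m (dry descent): warms by 9.8 × 4.3 = 42.14°C, giving 25.62°C.

25.62°C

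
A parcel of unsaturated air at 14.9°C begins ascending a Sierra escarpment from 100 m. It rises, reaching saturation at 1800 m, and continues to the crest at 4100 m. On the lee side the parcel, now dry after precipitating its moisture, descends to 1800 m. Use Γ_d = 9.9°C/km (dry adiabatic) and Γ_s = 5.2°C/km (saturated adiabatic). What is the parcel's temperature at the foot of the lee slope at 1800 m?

8.88°C

100 → 1800 m (dry, 9.9°C/km): ΔT = -9.9 × 1.7 = -16.83°C → T = -1.93°C
1800 → 4100 m (saturated, 5.2°C/km): ΔT = -5.2 × 2.3 = -11.96°C → T = -13.89°C
4100 → 1800 m (dry descent, 9.9°C/km): ΔT = +9.9 × 2.3 = +22.77°C → T = 8.88°C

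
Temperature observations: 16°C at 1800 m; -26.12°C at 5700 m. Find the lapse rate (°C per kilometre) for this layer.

10.8°C/km

Γ = −ΔT/Δz = (16 − (-26.12)) / (5700 − 1800) m
  = 42.12°C / 3.9 km = 10.8°C/km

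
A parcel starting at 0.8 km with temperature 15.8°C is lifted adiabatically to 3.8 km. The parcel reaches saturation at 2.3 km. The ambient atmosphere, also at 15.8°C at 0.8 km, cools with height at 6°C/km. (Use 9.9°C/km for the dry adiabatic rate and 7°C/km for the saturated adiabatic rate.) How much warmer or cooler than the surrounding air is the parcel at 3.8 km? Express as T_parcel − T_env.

-7.35°C (parcel cooler than environment)

Parcel:
  From 800 m to 2300 m (dry): cools by 9.9 × 1.5 = 14.85°C, giving 0.95°C.
  From 2300 m to 3800 m (saturated): cools by 7 × 1.5 = 10.5°C, giving -9.55°C.
Environment:
  From 800 m to 3800 m (environment): cools by 6 × 3 = 18°C, giving -2.2°C.
T_parcel − T_env = -9.55 − (-2.2) = -7.35°C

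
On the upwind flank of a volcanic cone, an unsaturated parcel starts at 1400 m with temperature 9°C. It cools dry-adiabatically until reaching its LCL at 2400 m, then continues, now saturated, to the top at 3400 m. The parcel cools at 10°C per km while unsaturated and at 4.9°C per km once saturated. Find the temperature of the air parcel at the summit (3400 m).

-5.9°C

Dry to 2400 m: -10 × 1 km = -10°C, so T = -1°C.
Saturated to 3400 m: -4.9 × 1 km = -4.9°C, so T = -5.9°C.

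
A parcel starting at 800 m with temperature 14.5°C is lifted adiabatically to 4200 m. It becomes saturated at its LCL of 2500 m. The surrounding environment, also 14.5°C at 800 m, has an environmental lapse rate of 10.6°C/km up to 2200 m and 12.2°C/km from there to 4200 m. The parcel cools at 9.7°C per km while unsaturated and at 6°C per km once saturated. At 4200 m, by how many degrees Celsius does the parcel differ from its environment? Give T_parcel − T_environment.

+12.55°C (parcel warmer than environment)

Parcel:
  800–2500 m, dry: Δz = 1.7 km ⇒ ΔT = -16.49°C; T = -1.99°C
  2500–4200 m, saturated: Δz = 1.7 km ⇒ ΔT = -10.2°C; T = -12.19°C
Environment:
  800–2200 m, environment, lower layer: Δz = 1.4 km ⇒ ΔT = -14.84°C; T = -0.34°C
  2200–4200 m, environment, upper layer: Δz = 2 km ⇒ ΔT = -24.4°C; T = -24.74°C
T_parcel − T_env = -12.19 − (-24.74) = +12.55°C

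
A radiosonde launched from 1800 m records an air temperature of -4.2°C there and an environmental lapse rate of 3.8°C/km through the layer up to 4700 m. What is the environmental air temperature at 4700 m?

-15.22°C

From 1800 m to 4700 m (environmental): cools by 3.8 × 2.9 = 11.02°C, giving -15.22°C.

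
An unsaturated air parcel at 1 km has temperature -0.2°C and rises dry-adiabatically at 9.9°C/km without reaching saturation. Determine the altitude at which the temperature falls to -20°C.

Height above start = (-0.2 − (-20)) / 9.9 = 2 km
Altitude = 1000 m + 2000 m = 3000 m

3 km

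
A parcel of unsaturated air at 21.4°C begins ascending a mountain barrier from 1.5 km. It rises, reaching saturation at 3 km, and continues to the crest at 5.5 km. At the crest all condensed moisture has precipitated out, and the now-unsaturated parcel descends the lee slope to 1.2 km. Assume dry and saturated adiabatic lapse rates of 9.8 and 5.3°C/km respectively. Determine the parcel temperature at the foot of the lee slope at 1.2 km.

1500 → 3000 m (dry, 9.8°C/km): ΔT = -9.8 × 1.5 = -14.7°C → T = 6.7°C
3000 → 5500 m (saturated, 5.3°C/km): ΔT = -5.3 × 2.5 = -13.25°C → T = -6.55°C
5500 → 1200 m (dry descent, 9.8°C/km): ΔT = +9.8 × 4.3 = +42.14°C → T = 35.59°C

35.59°C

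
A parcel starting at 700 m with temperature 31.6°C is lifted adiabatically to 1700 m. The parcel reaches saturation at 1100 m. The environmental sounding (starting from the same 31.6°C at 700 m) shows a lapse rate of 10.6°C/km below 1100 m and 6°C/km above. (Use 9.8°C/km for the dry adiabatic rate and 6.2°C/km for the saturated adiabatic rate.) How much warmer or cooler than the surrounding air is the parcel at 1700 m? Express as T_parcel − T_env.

+0.2°C (parcel warmer than environment)

Parcel:
  From 700 m to 1100 m (dry): cools by 9.8 × 0.4 = 3.92°C, giving 27.68°C.
  From 1100 m to 1700 m (saturated): cools by 6.2 × 0.6 = 3.72°C, giving 23.96°C.
Environment:
  From 700 m to 1100 m (environment, lower layer): cools by 10.6 × 0.4 = 4.24°C, giving 27.36°C.
  From 1100 m to 1700 m (environment, upper layer): cools by 6 × 0.6 = 3.6°C, giving 23.76°C.
T_parcel − T_env = 23.96 − 23.76 = +0.2°C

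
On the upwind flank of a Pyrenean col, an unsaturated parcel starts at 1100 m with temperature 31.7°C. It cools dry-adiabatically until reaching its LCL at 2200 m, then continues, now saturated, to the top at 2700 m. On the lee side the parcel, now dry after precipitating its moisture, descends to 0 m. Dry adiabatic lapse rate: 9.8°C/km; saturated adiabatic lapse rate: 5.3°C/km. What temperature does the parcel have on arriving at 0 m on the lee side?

Dry to 2200 m: -9.8 × 1.1 km = -10.78°C, so T = 20.92°C.
Saturated to 2700 m: -5.3 × 0.5 km = -2.65°C, so T = 18.27°C.
Dry descent to 0 m: +9.8 × 2.7 km = +26.46°C, so T = 44.73°C.

44.73°C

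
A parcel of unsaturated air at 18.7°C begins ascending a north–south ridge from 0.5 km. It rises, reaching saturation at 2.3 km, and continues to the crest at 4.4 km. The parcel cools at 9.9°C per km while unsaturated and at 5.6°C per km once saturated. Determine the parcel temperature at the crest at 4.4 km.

-10.88°C

Dry to 2300 m: -9.9 × 1.8 km = -17.82°C, so T = 0.88°C.
Saturated to 4400 m: -5.6 × 2.1 km = -11.76°C, so T = -10.88°C.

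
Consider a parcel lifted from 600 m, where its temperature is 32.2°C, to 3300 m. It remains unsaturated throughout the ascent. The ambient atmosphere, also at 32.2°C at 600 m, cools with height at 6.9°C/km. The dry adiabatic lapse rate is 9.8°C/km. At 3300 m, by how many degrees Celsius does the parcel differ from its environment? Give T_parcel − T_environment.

Parcel:
  600 → 3300 m (dry, 9.8°C/km): ΔT = -9.8 × 2.7 = -26.46°C → T = 5.74°C
Environment:
  600 → 3300 m (environment, 6.9°C/km): ΔT = -6.9 × 2.7 = -18.63°C → T = 13.57°C
T_parcel − T_env = 5.74 − 13.57 = -7.83°C

-7.83°C (parcel cooler than environment)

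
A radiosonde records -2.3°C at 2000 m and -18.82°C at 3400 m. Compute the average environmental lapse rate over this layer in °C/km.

11.8°C/km

Γ = −ΔT/Δz = (-2.3 − (-18.82)) / (3400 − 2000) m
  = 16.52°C / 1.4 km = 11.8°C/km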